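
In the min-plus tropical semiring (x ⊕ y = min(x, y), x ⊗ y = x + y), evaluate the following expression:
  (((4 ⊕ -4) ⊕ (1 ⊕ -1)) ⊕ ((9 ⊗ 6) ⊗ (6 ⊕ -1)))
(((4 ⊕ -4) ⊕ (1 ⊕ -1)) ⊕ ((9 ⊗ 6) ⊗ (6 ⊕ -1))) = -4

Expand innermost to outermost. Recall ⊕ takes the minimum of its arguments and ⊗ takes their sum. Working out the expression (((4 ⊕ -4) ⊕ (1 ⊕ -1)) ⊕ ((9 ⊗ 6) ⊗ (6 ⊕ -1))) gives -4.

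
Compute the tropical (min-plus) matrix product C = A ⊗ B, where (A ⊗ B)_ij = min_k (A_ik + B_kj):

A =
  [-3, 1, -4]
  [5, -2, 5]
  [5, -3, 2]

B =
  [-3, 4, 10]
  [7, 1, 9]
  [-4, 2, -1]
A ⊗ B =
  [-8, -2, -5]
  [1, -1, 4]
  [-2, -2, 1]

Apply the min-plus product entry-by-entry:
  C[0][0] = min over k of (A[0][0] + B[0][0] = -3 + -3 = -6, A[0][1] + B[1][0] = 1 + 7 = 8, A[0][2] + B[2][0] = -4 + -4 = -8) = -8 (attained at k = 2)
  C[0][1] = min over k of (A[0][0] + B[0][1] = -3 + 4 = 1, A[0][1] + B[1][1] = 1 + 1 = 2, A[0][2] + B[2][1] = -4 + 2 = -2) = -2 (attained at k = 2)
  C[0][2] = min over k of (A[0][0] + B[0][2] = -3 + 10 = 7, A[0][1] + B[1][2] = 1 + 9 = 10, A[0][2] + B[2][2] = -4 + -1 = -5) = -5 (attained at k = 2)
  C[1][0] = min over k of (A[1][0] + B[0][0] = 5 + -3 = 2, A[1][1] + B[1][0] = -2 + 7 = 5, A[1][2] + B[2][0] = 5 + -4 = 1) = 1 (attained at k = 2)
  C[1][1] = min over k of (A[1][0] + B[0][1] = 5 + 4 = 9, A[1][1] + B[1][1] = -2 + 1 = -1, A[1][2] + B[2][1] = 5 + 2 = 7) = -1 (attained at k = 1)
  C[1][2] = min over k of (A[1][0] + B[0][2] = 5 + 10 = 15, A[1][1] + B[1][2] = -2 + 9 = 7, A[1][2] + B[2][2] = 5 + -1 = 4) = 4 (attained at k = 2)
  C[2][0] = min over k of (A[2][0] + B[0][0] = 5 + -3 = 2, A[2][1] + B[1][0] = -3 + 7 = 4, A[2][2] + B[2][0] = 2 + -4 = -2) = -2 (attained at k = 2)
  C[2][1] = min over k of (A[2][0] + B[0][1] = 5 + 4 = 9, A[2][1] + B[1][1] = -3 + 1 = -2, A[2][2] + B[2][1] = 2 + 2 = 4) = -2 (attained at k = 1)
  C[2][2] = min over k of (A[2][0] + B[0][2] = 5 + 10 = 15, A[2][1] + B[1][2] = -3 + 9 = 6, A[2][2] + B[2][2] = 2 + -1 = 1) = 1 (attained at k = 2)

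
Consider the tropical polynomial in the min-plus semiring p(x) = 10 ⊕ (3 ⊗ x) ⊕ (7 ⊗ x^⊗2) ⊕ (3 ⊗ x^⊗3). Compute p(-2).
p(-2) = -3

A tropical monomial a ⊗ x^⊗i evaluates to a + i · x. Evaluating each term at x = -2:
  Term 0 contributes 10 + 0 · -2 = 10
  Term 1 contributes 3 + 1 · -2 = 1
  Term 2 contributes 7 + 2 · -2 = 3
  Term 3 contributes 3 + 3 · -2 = -3
p(-2) = ⊕ of these = min[10, 1, 3, -3] = -3.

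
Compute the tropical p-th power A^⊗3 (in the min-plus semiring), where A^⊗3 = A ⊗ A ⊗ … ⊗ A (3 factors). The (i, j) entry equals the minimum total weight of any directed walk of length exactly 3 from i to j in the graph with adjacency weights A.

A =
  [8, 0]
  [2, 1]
A^⊗3 =
  [3, 2]
  [4, 3]

Each entry (A^⊗3)_ij equals the minimum over all length-3 walks i = v_0 → v_1 → … → v_3 = j of Σ_t A[v_t][v_{t+1}]. For example, for (i, j) = (0, 1) we minimise over 4 possible intermediate vertex sequences; the minimum is 2, attained along the walk 0 → 1 → 0 → 1.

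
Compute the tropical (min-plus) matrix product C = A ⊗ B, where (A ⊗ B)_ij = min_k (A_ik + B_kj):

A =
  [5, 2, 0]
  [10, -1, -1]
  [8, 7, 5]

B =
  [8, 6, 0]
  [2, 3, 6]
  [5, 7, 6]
A ⊗ B =
  [4, 5, 5]
  [1, 2, 5]
  [9, 10, 8]

Apply the min-plus product entry-by-entry:
  C[0][0] = min over k of (A[0][0] + B[0][0] = 5 + 8 = 13, A[0][1] + B[1][0] = 2 + 2 = 4, A[0][2] + B[2][0] = 0 + 5 = 5) = 4 (attained at k = 1)
  C[0][1] = min over k of (A[0][0] + B[0][1] = 5 + 6 = 11, A[0][1] + B[1][1] = 2 + 3 = 5, A[0][2] + B[2][1] = 0 + 7 = 7) = 5 (attained at k = 1)
  C[0][2] = min over k of (A[0][0] + B[0][2] = 5 + 0 = 5, A[0][1] + B[1][2] = 2 + 6 = 8, A[0][2] + B[2][2] = 0 + 6 = 6) = 5 (attained at k = 0)
  C[1][0] = min over k of (A[1][0] + B[0][0] = 10 + 8 = 18, A[1][1] + B[1][0] = -1 + 2 = 1, A[1][2] + B[2][0] = -1 + 5 = 4) = 1 (attained at k = 1)
  C[1][1] = min over k of (A[1][0] + B[0][1] = 10 + 6 = 16, A[1][1] + B[1][1] = -1 + 3 = 2, A[1][2] + B[2][1] = -1 + 7 = 6) = 2 (attained at k = 1)
  C[1][2] = min over k of (A[1][0] + B[0][2] = 10 + 0 = 10, A[1][1] + B[1][2] = -1 + 6 = 5, A[1][2] + B[2][2] = -1 + 6 = 5) = 5 (attained at k = 1)
  C[2][0] = min over k of (A[2][0] + B[0][0] = 8 + 8 = 16, A[2][1] + B[1][0] = 7 + 2 = 9, A[2][2] + B[2][0] = 5 + 5 = 10) = 9 (attained at k = 1)
  C[2][1] = min over k of (A[2][0] + B[0][1] = 8 + 6 = 14, A[2][1] + B[1][1] = 7 + 3 = 10, A[2][2] + B[2][1] = 5 + 7 = 12) = 10 (attained at k = 1)
  C[2][2] = min over k of (A[2][0] + B[0][2] = 8 + 0 = 8, A[2][1] + B[1][2] = 7 + 6 = 13, A[2][2] + B[2][2] = 5 + 6 = 11) = 8 (attained at k = 0)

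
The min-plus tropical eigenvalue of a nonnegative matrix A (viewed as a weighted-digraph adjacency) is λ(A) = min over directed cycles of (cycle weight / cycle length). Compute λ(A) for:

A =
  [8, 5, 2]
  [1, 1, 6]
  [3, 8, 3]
λ(A) = 1

Enumerate directed cycles and compute their means (weight / length). Sample:
  cycle 0 → 0: weight = 8, length = 1, mean = 8/1 ≈ 8.000
  cycle 1 → 1: weight = 1, length = 1, mean = 1/1 ≈ 1.000
  cycle 2 → 2: weight = 3, length = 1, mean = 3/1 ≈ 3.000
  cycle 0 → 1 → 0: weight = 6, length = 2, mean = 6/2 ≈ 3.000
  cycle 0 → 2 → 0: weight = 5, length = 2, mean = 5/2 ≈ 2.500
  cycle 1 → 0 → 1: weight = 6, length = 2, mean = 6/2 ≈ 3.000
Minimum mean = 1.000, attained e.g. along the cycle 1 → 1 with weight 1 and length 1. So λ(A) = 1/1 = 1.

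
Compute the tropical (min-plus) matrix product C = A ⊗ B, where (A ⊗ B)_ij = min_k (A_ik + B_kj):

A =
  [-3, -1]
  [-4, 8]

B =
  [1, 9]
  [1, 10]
A ⊗ B =
  [-2, 6]
  [-3, 5]

Apply the min-plus product entry-by-entry:
  C[0][0] = min over k of (A[0][0] + B[0][0] = -3 + 1 = -2, A[0][1] + B[1][0] = -1 + 1 = 0) = -2 (attained at k = 0)
  C[0][1] = min over k of (A[0][0] + B[0][1] = -3 + 9 = 6, A[0][1] + B[1][1] = -1 + 10 = 9) = 6 (attained at k = 0)
  C[1][0] = min over k of (A[1][0] + B[0][0] = -4 + 1 = -3, A[1][1] + B[1][0] = 8 + 1 = 9) = -3 (attained at k = 0)
  C[1][1] = min over k of (A[1][0] + B[0][1] = -4 + 9 = 5, A[1][1] + B[1][1] = 8 + 10 = 18) = 5 (attained at k = 0)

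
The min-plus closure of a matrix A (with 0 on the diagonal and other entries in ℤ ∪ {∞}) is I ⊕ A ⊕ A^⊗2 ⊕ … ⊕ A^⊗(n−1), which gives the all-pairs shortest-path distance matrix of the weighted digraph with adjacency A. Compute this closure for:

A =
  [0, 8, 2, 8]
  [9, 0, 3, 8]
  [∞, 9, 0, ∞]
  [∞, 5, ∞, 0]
Closure =
  [0, 8, 2, 8]
  [9, 0, 3, 8]
  [18, 9, 0, 17]
  [14, 5, 8, 0]

This is the Floyd-Warshall all-pairs shortest-path computation. For each intermediate vertex k = 0, 1, …, 3, update dist[i][j] ← min(dist[i][j], dist[i][k] + dist[k][j]). The final matrix gives, for each (i, j), the minimum total weight of any directed path from i to j (possibly empty when i = j).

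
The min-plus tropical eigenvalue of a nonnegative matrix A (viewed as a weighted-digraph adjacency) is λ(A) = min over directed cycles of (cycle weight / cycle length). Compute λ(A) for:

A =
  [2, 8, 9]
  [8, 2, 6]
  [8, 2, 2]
λ(A) = 2

Enumerate directed cycles and compute their means (weight / length). Sample:
  cycle 0 → 0: weight = 2, length = 1, mean = 2/1 ≈ 2.000
  cycle 1 → 1: weight = 2, length = 1, mean = 2/1 ≈ 2.000
  cycle 2 → 2: weight = 2, length = 1, mean = 2/1 ≈ 2.000
  cycle 0 → 1 → 0: weight = 16, length = 2, mean = 16/2 ≈ 8.000
  cycle 0 → 2 → 0: weight = 17, length = 2, mean = 17/2 ≈ 8.500
  cycle 1 → 0 → 1: weight = 16, length = 2, mean = 16/2 ≈ 8.000
Minimum mean = 2.000, attained e.g. along the cycle 0 → 0 with weight 2 and length 1. So λ(A) = 2/1 = 2.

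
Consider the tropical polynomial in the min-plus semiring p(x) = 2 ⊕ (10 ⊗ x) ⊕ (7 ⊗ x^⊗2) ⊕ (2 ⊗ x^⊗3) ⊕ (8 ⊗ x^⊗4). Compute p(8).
p(8) = 2

A tropical monomial a ⊗ x^⊗i evaluates to a + i · x. Evaluating each term at x = 8:
  Term 0 contributes 2 + 0 · 8 = 2
  Term 1 contributes 10 + 1 · 8 = 18
  Term 2 contributes 7 + 2 · 8 = 23
  Term 3 contributes 2 + 3 · 8 = 26
  Term 4 contributes 8 + 4 · 8 = 40
p(8) = ⊕ of these = min[2, 18, 23, 26, 40] = 2.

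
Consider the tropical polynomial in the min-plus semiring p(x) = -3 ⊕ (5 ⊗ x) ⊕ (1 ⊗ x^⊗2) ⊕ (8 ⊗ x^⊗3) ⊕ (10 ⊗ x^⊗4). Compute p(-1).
p(-1) = -3

A tropical monomial a ⊗ x^⊗i evaluates to a + i · x. Evaluating each term at x = -1:
  Term 0 contributes -3 + 0 · -1 = -3
  Term 1 contributes 5 + 1 · -1 = 4
  Term 2 contributes 1 + 2 · -1 = -1
  Term 3 contributes 8 + 3 · -1 = 5
  Term 4 contributes 10 + 4 · -1 = 6
p(-1) = ⊕ of these = min[-3, 4, -1, 5, 6] = -3.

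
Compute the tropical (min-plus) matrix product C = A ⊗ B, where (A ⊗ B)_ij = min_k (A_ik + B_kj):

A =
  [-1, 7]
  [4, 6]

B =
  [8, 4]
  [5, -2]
A ⊗ B =
  [7, 3]
  [11, 4]

Apply the min-plus product entry-by-entry:
  C[0][0] = min over k of (A[0][0] + B[0][0] = -1 + 8 = 7, A[0][1] + B[1][0] = 7 + 5 = 12) = 7 (attained at k = 0)
  C[0][1] = min over k of (A[0][0] + B[0][1] = -1 + 4 = 3, A[0][1] + B[1][1] = 7 + -2 = 5) = 3 (attained at k = 0)
  C[1][0] = min over k of (A[1][0] + B[0][0] = 4 + 8 = 12, A[1][1] + B[1][0] = 6 + 5 = 11) = 11 (attained at k = 1)
  C[1][1] = min over k of (A[1][0] + B[0][1] = 4 + 4 = 8, A[1][1] + B[1][1] = 6 + -2 = 4) = 4 (attained at k = 1)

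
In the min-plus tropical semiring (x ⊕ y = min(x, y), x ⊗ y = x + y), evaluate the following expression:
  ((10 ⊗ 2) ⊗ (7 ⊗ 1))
((10 ⊗ 2) ⊗ (7 ⊗ 1)) = 20

Expand innermost to outermost. Recall ⊕ takes the minimum of its arguments and ⊗ takes their sum. Working out the expression ((10 ⊗ 2) ⊗ (7 ⊗ 1)) gives 20.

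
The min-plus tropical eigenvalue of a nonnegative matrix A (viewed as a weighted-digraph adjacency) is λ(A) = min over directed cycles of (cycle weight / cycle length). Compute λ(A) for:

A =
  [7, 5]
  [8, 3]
λ(A) = 3

Enumerate directed cycles and compute their means (weight / length). Sample:
  cycle 0 → 0: weight = 7, length = 1, mean = 7/1 ≈ 7.000
  cycle 1 → 1: weight = 3, length = 1, mean = 3/1 ≈ 3.000
  cycle 0 → 1 → 0: weight = 13, length = 2, mean = 13/2 ≈ 6.500
  cycle 1 → 0 → 1: weight = 13, length = 2, mean = 13/2 ≈ 6.500
Minimum mean = 3.000, attained e.g. along the cycle 1 → 1 with weight 3 and length 1. So λ(A) = 3/1 = 3.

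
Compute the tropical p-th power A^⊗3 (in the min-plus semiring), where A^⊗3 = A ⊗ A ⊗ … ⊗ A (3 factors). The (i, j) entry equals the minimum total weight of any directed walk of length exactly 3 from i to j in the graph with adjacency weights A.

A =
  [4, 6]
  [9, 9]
A^⊗3 =
  [12, 14]
  [17, 19]

Each entry (A^⊗3)_ij equals the minimum over all length-3 walks i = v_0 → v_1 → … → v_3 = j of Σ_t A[v_t][v_{t+1}]. For example, for (i, j) = (0, 1) we minimise over 4 possible intermediate vertex sequences; the minimum is 14, attained along the walk 0 → 0 → 0 → 1.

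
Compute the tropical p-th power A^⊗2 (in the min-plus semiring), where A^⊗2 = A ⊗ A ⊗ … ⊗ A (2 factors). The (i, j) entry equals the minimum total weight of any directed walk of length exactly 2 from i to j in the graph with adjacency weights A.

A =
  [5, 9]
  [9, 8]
A^⊗2 =
  [10, 14]
  [14, 16]

Each entry (A^⊗2)_ij equals the minimum over all length-2 walks i = v_0 → v_1 → … → v_2 = j of Σ_t A[v_t][v_{t+1}]. For example, for (i, j) = (0, 1) we minimise over 2 possible intermediate vertex sequences; the minimum is 14, attained along the walk 0 → 0 → 1.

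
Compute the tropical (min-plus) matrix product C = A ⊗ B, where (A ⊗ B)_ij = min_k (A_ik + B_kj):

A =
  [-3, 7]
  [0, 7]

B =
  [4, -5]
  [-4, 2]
A ⊗ B =
  [1, -8]
  [3, -5]

Apply the min-plus product entry-by-entry:
  C[0][0] = min over k of (A[0][0] + B[0][0] = -3 + 4 = 1, A[0][1] + B[1][0] = 7 + -4 = 3) = 1 (attained at k = 0)
  C[0][1] = min over k of (A[0][0] + B[0][1] = -3 + -5 = -8, A[0][1] + B[1][1] = 7 + 2 = 9) = -8 (attained at k = 0)
  C[1][0] = min over k of (A[1][0] + B[0][0] = 0 + 4 = 4, A[1][1] + B[1][0] = 7 + -4 = 3) = 3 (attained at k = 1)
  C[1][1] = min over k of (A[1][0] + B[0][1] = 0 + -5 = -5, A[1][1] + B[1][1] = 7 + 2 = 9) = -5 (attained at k = 0)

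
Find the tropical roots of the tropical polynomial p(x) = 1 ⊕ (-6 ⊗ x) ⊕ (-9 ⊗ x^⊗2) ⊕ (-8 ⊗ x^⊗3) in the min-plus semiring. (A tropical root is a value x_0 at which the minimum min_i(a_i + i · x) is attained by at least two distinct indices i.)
Roots: {-1, 3, 7}

Each tropical root is a break point of the lower envelope of the lines y = a_i + i · x (there are 4 lines, with slopes 0, 1, ..., 3). Only the lines that attain the minimum somewhere contribute to roots; other lines are dominated. Here the surviving (envelope) indices are i = 3, i = 2, i = 1, i = 0.
Intersections between consecutive envelope lines give the roots: for adjacent envelope indices i < j the intersection is x = (a_i − a_j) / (j − i). Reading off the sorted break points: {-1, 3, 7}.
Verification: at each break x_0, at least two indices attain the minimum of min_i(a_i + i · x_0).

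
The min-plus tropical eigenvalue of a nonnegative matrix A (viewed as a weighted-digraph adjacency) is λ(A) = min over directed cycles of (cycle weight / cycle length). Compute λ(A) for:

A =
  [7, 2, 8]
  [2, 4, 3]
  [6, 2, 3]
λ(A) = 2

Enumerate directed cycles and compute their means (weight / length). Sample:
  cycle 0 → 0: weight = 7, length = 1, mean = 7/1 ≈ 7.000
  cycle 1 → 1: weight = 4, length = 1, mean = 4/1 ≈ 4.000
  cycle 2 → 2: weight = 3, length = 1, mean = 3/1 ≈ 3.000
  cycle 0 → 1 → 0: weight = 4, length = 2, mean = 4/2 ≈ 2.000
  cycle 0 → 2 → 0: weight = 14, length = 2, mean = 14/2 ≈ 7.000
  cycle 1 → 0 → 1: weight = 4, length = 2, mean = 4/2 ≈ 2.000
Minimum mean = 2.000, attained e.g. along the cycle 0 → 1 → 0 with weight 4 and length 2. So λ(A) = 4/2 = 2.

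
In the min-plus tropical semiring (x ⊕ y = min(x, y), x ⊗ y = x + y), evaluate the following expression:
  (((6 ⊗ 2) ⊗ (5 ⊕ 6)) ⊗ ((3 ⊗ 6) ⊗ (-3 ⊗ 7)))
(((6 ⊗ 2) ⊗ (5 ⊕ 6)) ⊗ ((3 ⊗ 6) ⊗ (-3 ⊗ 7))) = 26

Expand innermost to outermost. Recall ⊕ takes the minimum of its arguments and ⊗ takes their sum. Working out the expression (((6 ⊗ 2) ⊗ (5 ⊕ 6)) ⊗ ((3 ⊗ 6) ⊗ (-3 ⊗ 7))) gives 26.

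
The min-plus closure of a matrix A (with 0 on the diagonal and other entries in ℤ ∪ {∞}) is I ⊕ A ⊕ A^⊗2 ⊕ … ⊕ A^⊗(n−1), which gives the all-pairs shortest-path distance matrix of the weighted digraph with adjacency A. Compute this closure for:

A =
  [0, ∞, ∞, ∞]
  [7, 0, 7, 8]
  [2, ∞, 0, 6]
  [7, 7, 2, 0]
Closure =
  [0, ∞, ∞, ∞]
  [7, 0, 7, 8]
  [2, 13, 0, 6]
  [4, 7, 2, 0]

This is the Floyd-Warshall all-pairs shortest-path computation. For each intermediate vertex k = 0, 1, …, 3, update dist[i][j] ← min(dist[i][j], dist[i][k] + dist[k][j]). The final matrix gives, for each (i, j), the minimum total weight of any directed path from i to j (possibly empty when i = j).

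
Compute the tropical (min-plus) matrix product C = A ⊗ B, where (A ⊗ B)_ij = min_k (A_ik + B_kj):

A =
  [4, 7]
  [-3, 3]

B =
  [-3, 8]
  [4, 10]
A ⊗ B =
  [1, 12]
  [-6, 5]

Apply the min-plus product entry-by-entry:
  C[0][0] = min over k of (A[0][0] + B[0][0] = 4 + -3 = 1, A[0][1] + B[1][0] = 7 + 4 = 11) = 1 (attained at k = 0)
  C[0][1] = min over k of (A[0][0] + B[0][1] = 4 + 8 = 12, A[0][1] + B[1][1] = 7 + 10 = 17) = 12 (attained at k = 0)
  C[1][0] = min over k of (A[1][0] + B[0][0] = -3 + -3 = -6, A[1][1] + B[1][0] = 3 + 4 = 7) = -6 (attained at k = 0)
  C[1][1] = min over k of (A[1][0] + B[0][1] = -3 + 8 = 5, A[1][1] + B[1][1] = 3 + 10 = 13) = 5 (attained at k = 0)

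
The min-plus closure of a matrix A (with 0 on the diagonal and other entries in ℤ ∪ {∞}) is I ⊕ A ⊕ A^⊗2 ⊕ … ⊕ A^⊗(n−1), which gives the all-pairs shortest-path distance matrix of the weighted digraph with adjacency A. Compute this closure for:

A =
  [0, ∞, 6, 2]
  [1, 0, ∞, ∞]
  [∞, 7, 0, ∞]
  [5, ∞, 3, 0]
Closure =
  [0, 12, 5, 2]
  [1, 0, 6, 3]
  [8, 7, 0, 10]
  [5, 10, 3, 0]

This is the Floyd-Warshall all-pairs shortest-path computation. For each intermediate vertex k = 0, 1, …, 3, update dist[i][j] ← min(dist[i][j], dist[i][k] + dist[k][j]). The final matrix gives, for each (i, j), the minimum total weight of any directed path from i to j (possibly empty when i = j).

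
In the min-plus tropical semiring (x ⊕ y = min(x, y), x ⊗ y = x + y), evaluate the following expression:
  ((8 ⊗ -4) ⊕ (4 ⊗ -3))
((8 ⊗ -4) ⊕ (4 ⊗ -3)) = 1

Expand innermost to outermost. Recall ⊕ takes the minimum of its arguments and ⊗ takes their sum. Working out the expression ((8 ⊗ -4) ⊕ (4 ⊗ -3)) gives 1.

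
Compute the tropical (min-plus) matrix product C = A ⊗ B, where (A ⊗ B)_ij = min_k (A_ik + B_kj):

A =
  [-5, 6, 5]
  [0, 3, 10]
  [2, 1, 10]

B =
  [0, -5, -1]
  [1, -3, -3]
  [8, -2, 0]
A ⊗ B =
  [-5, -10, -6]
  [0, -5, -1]
  [2, -3, -2]

Apply the min-plus product entry-by-entry:
  C[0][0] = min over k of (A[0][0] + B[0][0] = -5 + 0 = -5, A[0][1] + B[1][0] = 6 + 1 = 7, A[0][2] + B[2][0] = 5 + 8 = 13) = -5 (attained at k = 0)
  C[0][1] = min over k of (A[0][0] + B[0][1] = -5 + -5 = -10, A[0][1] + B[1][1] = 6 + -3 = 3, A[0][2] + B[2][1] = 5 + -2 = 3) = -10 (attained at k = 0)
  C[0][2] = min over k of (A[0][0] + B[0][2] = -5 + -1 = -6, A[0][1] + B[1][2] = 6 + -3 = 3, A[0][2] + B[2][2] = 5 + 0 = 5) = -6 (attained at k = 0)
  C[1][0] = min over k of (A[1][0] + B[0][0] = 0 + 0 = 0, A[1][1] + B[1][0] = 3 + 1 = 4, A[1][2] + B[2][0] = 10 + 8 = 18) = 0 (attained at k = 0)
  C[1][1] = min over k of (A[1][0] + B[0][1] = 0 + -5 = -5, A[1][1] + B[1][1] = 3 + -3 = 0, A[1][2] + B[2][1] = 10 + -2 = 8) = -5 (attained at k = 0)
  C[1][2] = min over k of (A[1][0] + B[0][2] = 0 + -1 = -1, A[1][1] + B[1][2] = 3 + -3 = 0, A[1][2] + B[2][2] = 10 + 0 = 10) = -1 (attained at k = 0)
  C[2][0] = min over k of (A[2][0] + B[0][0] = 2 + 0 = 2, A[2][1] + B[1][0] = 1 + 1 = 2, A[2][2] + B[2][0] = 10 + 8 = 18) = 2 (attained at k = 0)
  C[2][1] = min over k of (A[2][0] + B[0][1] = 2 + -5 = -3, A[2][1] + B[1][1] = 1 + -3 = -2, A[2][2] + B[2][1] = 10 + -2 = 8) = -3 (attained at k = 0)
  C[2][2] = min over k of (A[2][0] + B[0][2] = 2 + -1 = 1, A[2][1] + B[1][2] = 1 + -3 = -2, A[2][2] + B[2][2] = 10 + 0 = 10) = -2 (attained at k = 1)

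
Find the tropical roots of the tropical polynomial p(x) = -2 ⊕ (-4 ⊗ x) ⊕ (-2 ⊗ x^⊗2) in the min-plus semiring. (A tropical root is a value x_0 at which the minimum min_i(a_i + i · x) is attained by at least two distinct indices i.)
Roots: {-2, 2}

Each tropical root is a break point of the lower envelope of the lines y = a_i + i · x (there are 3 lines, with slopes 0, 1, ..., 2). Only the lines that attain the minimum somewhere contribute to roots; other lines are dominated. Here the surviving (envelope) indices are i = 2, i = 1, i = 0.
Intersections between consecutive envelope lines give the roots: for adjacent envelope indices i < j the intersection is x = (a_i − a_j) / (j − i). Reading off the sorted break points: {-2, 2}.
Verification: at each break x_0, at least two indices attain the minimum of min_i(a_i + i · x_0).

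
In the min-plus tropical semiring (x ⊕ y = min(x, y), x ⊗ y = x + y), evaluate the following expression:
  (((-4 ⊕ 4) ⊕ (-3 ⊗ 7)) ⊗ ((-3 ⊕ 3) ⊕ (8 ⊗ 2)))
(((-4 ⊕ 4) ⊕ (-3 ⊗ 7)) ⊗ ((-3 ⊕ 3) ⊕ (8 ⊗ 2))) = -7

Expand innermost to outermost. Recall ⊕ takes the minimum of its arguments and ⊗ takes their sum. Working out the expression (((-4 ⊕ 4) ⊕ (-3 ⊗ 7)) ⊗ ((-3 ⊕ 3) ⊕ (8 ⊗ 2))) gives -7.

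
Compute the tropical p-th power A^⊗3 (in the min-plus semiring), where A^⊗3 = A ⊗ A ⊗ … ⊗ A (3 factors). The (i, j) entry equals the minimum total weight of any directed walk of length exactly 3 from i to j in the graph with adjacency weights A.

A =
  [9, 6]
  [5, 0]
A^⊗3 =
  [11, 6]
  [5, 0]

Each entry (A^⊗3)_ij equals the minimum over all length-3 walks i = v_0 → v_1 → … → v_3 = j of Σ_t A[v_t][v_{t+1}]. For example, for (i, j) = (0, 1) we minimise over 4 possible intermediate vertex sequences; the minimum is 6, attained along the walk 0 → 1 → 1 → 1.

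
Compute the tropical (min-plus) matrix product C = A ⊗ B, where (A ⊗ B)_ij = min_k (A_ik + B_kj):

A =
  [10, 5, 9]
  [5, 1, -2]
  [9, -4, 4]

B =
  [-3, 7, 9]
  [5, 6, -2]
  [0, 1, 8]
A ⊗ B =
  [7, 10, 3]
  [-2, -1, -1]
  [1, 2, -6]

Apply the min-plus product entry-by-entry:
  C[0][0] = min over k of (A[0][0] + B[0][0] = 10 + -3 = 7, A[0][1] + B[1][0] = 5 + 5 = 10, A[0][2] + B[2][0] = 9 + 0 = 9) = 7 (attained at k = 0)
  C[0][1] = min over k of (A[0][0] + B[0][1] = 10 + 7 = 17, A[0][1] + B[1][1] = 5 + 6 = 11, A[0][2] + B[2][1] = 9 + 1 = 10) = 10 (attained at k = 2)
  C[0][2] = min over k of (A[0][0] + B[0][2] = 10 + 9 = 19, A[0][1] + B[1][2] = 5 + -2 = 3, A[0][2] + B[2][2] = 9 + 8 = 17) = 3 (attained at k = 1)
  C[1][0] = min over k of (A[1][0] + B[0][0] = 5 + -3 = 2, A[1][1] + B[1][0] = 1 + 5 = 6, A[1][2] + B[2][0] = -2 + 0 = -2) = -2 (attained at k = 2)
  C[1][1] = min over k of (A[1][0] + B[0][1] = 5 + 7 = 12, A[1][1] + B[1][1] = 1 + 6 = 7, A[1][2] + B[2][1] = -2 + 1 = -1) = -1 (attained at k = 2)
  C[1][2] = min over k of (A[1][0] + B[0][2] = 5 + 9 = 14, A[1][1] + B[1][2] = 1 + -2 = -1, A[1][2] + B[2][2] = -2 + 8 = 6) = -1 (attained at k = 1)
  C[2][0] = min over k of (A[2][0] + B[0][0] = 9 + -3 = 6, A[2][1] + B[1][0] = -4 + 5 = 1, A[2][2] + B[2][0] = 4 + 0 = 4) = 1 (attained at k = 1)
  C[2][1] = min over k of (A[2][0] + B[0][1] = 9 + 7 = 16, A[2][1] + B[1][1] = -4 + 6 = 2, A[2][2] + B[2][1] = 4 + 1 = 5) = 2 (attained at k = 1)
  C[2][2] = min over k of (A[2][0] + B[0][2] = 9 + 9 = 18, A[2][1] + B[1][2] = -4 + -2 = -6, A[2][2] + B[2][2] = 4 + 8 = 12) = -6 (attained at k = 1)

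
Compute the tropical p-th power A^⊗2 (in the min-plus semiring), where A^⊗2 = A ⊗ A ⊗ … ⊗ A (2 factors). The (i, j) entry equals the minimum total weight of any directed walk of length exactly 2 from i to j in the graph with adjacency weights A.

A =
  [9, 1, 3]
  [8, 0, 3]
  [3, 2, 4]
A^⊗2 =
  [6, 1, 4]
  [6, 0, 3]
  [7, 2, 5]

Each entry (A^⊗2)_ij equals the minimum over all length-2 walks i = v_0 → v_1 → … → v_2 = j of Σ_t A[v_t][v_{t+1}]. For example, for (i, j) = (0, 2) we minimise over 3 possible intermediate vertex sequences; the minimum is 4, attained along the walk 0 → 1 → 2.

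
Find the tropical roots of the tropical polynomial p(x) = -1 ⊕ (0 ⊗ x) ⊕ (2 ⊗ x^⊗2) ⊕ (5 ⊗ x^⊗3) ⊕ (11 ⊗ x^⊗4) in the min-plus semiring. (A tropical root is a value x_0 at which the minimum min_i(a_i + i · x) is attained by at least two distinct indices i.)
Roots: {-6, -3, -2, -1}

Each tropical root is a break point of the lower envelope of the lines y = a_i + i · x (there are 5 lines, with slopes 0, 1, ..., 4). Only the lines that attain the minimum somewhere contribute to roots; other lines are dominated. Here the surviving (envelope) indices are i = 4, i = 3, i = 2, i = 1, i = 0.
Intersections between consecutive envelope lines give the roots: for adjacent envelope indices i < j the intersection is x = (a_i − a_j) / (j − i). Reading off the sorted break points: {-6, -3, -2, -1}.
Verification: at each break x_0, at least two indices attain the minimum of min_i(a_i + i · x_0).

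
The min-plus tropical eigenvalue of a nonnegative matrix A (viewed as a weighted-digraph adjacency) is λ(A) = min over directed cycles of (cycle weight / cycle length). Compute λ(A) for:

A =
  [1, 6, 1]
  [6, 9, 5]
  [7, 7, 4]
λ(A) = 1

Enumerate directed cycles and compute their means (weight / length). Sample:
  cycle 0 → 0: weight = 1, length = 1, mean = 1/1 ≈ 1.000
  cycle 1 → 1: weight = 9, length = 1, mean = 9/1 ≈ 9.000
  cycle 2 → 2: weight = 4, length = 1, mean = 4/1 ≈ 4.000
  cycle 0 → 1 → 0: weight = 12, length = 2, mean = 12/2 ≈ 6.000
  cycle 0 → 2 → 0: weight = 8, length = 2, mean = 8/2 ≈ 4.000
  cycle 1 → 0 → 1: weight = 12, length = 2, mean = 12/2 ≈ 6.000
Minimum mean = 1.000, attained e.g. along the cycle 0 → 0 with weight 1 and length 1. So λ(A) = 1/1 = 1.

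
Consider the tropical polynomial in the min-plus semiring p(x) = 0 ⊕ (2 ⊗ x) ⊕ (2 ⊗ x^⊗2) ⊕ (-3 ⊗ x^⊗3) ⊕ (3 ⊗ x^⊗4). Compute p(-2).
p(-2) = -9

A tropical monomial a ⊗ x^⊗i evaluates to a + i · x. Evaluating each term at x = -2:
  Term 0 contributes 0 + 0 · -2 = 0
  Term 1 contributes 2 + 1 · -2 = 0
  Term 2 contributes 2 + 2 · -2 = -2
  Term 3 contributes -3 + 3 · -2 = -9
  Term 4 contributes 3 + 4 · -2 = -5
p(-2) = ⊕ of these = min[0, 0, -2, -9, -5] = -9.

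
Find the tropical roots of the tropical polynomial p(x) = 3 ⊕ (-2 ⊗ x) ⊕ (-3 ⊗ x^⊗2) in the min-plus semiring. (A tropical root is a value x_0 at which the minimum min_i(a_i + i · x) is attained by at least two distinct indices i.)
Roots: {1, 5}

Each tropical root is a break point of the lower envelope of the lines y = a_i + i · x (there are 3 lines, with slopes 0, 1, ..., 2). Only the lines that attain the minimum somewhere contribute to roots; other lines are dominated. Here the surviving (envelope) indices are i = 2, i = 1, i = 0.
Intersections between consecutive envelope lines give the roots: for adjacent envelope indices i < j the intersection is x = (a_i − a_j) / (j − i). Reading off the sorted break points: {1, 5}.
Verification: at each break x_0, at least two indices attain the minimum of min_i(a_i + i · x_0).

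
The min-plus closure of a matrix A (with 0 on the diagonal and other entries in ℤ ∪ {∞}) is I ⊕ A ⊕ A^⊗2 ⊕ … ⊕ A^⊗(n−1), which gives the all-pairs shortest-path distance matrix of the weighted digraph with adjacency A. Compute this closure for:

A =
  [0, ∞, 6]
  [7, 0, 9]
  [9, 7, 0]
Closure =
  [0, 13, 6]
  [7, 0, 9]
  [9, 7, 0]

This is the Floyd-Warshall all-pairs shortest-path computation. For each intermediate vertex k = 0, 1, …, 2, update dist[i][j] ← min(dist[i][j], dist[i][k] + dist[k][j]). The final matrix gives, for each (i, j), the minimum total weight of any directed path from i to j (possibly empty when i = j).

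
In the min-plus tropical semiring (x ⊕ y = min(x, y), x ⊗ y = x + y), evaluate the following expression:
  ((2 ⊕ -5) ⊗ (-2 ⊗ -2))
((2 ⊕ -5) ⊗ (-2 ⊗ -2)) = -9

Expand innermost to outermost. Recall ⊕ takes the minimum of its arguments and ⊗ takes their sum. Working out the expression ((2 ⊕ -5) ⊗ (-2 ⊗ -2)) gives -9.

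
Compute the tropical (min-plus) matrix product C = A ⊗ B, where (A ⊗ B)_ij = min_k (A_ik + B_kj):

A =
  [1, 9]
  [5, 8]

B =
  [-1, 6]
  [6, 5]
A ⊗ B =
  [0, 7]
  [4, 11]

Apply the min-plus product entry-by-entry:
  C[0][0] = min over k of (A[0][0] + B[0][0] = 1 + -1 = 0, A[0][1] + B[1][0] = 9 + 6 = 15) = 0 (attained at k = 0)
  C[0][1] = min over k of (A[0][0] + B[0][1] = 1 + 6 = 7, A[0][1] + B[1][1] = 9 + 5 = 14) = 7 (attained at k = 0)
  C[1][0] = min over k of (A[1][0] + B[0][0] = 5 + -1 = 4, A[1][1] + B[1][0] = 8 + 6 = 14) = 4 (attained at k = 0)
  C[1][1] = min over k of (A[1][0] + B[0][1] = 5 + 6 = 11, A[1][1] + B[1][1] = 8 + 5 = 13) = 11 (attained at k = 0)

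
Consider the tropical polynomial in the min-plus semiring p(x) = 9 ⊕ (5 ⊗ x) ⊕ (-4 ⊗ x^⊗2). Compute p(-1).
p(-1) = -6

A tropical monomial a ⊗ x^⊗i evaluates to a + i · x. Evaluating each term at x = -1:
  Term 0 contributes 9 + 0 · -1 = 9
  Term 1 contributes 5 + 1 · -1 = 4
  Term 2 contributes -4 + 2 · -1 = -6
p(-1) = ⊕ of these = min[9, 4, -6] = -6.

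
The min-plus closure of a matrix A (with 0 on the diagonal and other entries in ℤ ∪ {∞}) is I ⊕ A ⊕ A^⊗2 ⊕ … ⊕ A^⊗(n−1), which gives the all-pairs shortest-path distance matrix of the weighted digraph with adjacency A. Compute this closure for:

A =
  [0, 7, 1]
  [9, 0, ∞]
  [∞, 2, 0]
Closure =
  [0, 3, 1]
  [9, 0, 10]
  [11, 2, 0]

This is the Floyd-Warshall all-pairs shortest-path computation. For each intermediate vertex k = 0, 1, …, 2, update dist[i][j] ← min(dist[i][j], dist[i][k] + dist[k][j]). The final matrix gives, for each (i, j), the minimum total weight of any directed path from i to j (possibly empty when i = j).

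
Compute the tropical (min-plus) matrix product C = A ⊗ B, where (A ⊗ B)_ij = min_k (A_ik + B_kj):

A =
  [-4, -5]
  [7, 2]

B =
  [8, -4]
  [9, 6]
A ⊗ B =
  [4, -8]
  [11, 3]

Apply the min-plus product entry-by-entry:
  C[0][0] = min over k of (A[0][0] + B[0][0] = -4 + 8 = 4, A[0][1] + B[1][0] = -5 + 9 = 4) = 4 (attained at k = 0)
  C[0][1] = min over k of (A[0][0] + B[0][1] = -4 + -4 = -8, A[0][1] + B[1][1] = -5 + 6 = 1) = -8 (attained at k = 0)
  C[1][0] = min over k of (A[1][0] + B[0][0] = 7 + 8 = 15, A[1][1] + B[1][0] = 2 + 9 = 11) = 11 (attained at k = 1)
  C[1][1] = min over k of (A[1][0] + B[0][1] = 7 + -4 = 3, A[1][1] + B[1][1] = 2 + 6 = 8) = 3 (attained at k = 0)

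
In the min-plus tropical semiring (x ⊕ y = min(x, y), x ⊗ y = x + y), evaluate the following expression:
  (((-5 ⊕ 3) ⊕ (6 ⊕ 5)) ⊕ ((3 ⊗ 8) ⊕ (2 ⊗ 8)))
(((-5 ⊕ 3) ⊕ (6 ⊕ 5)) ⊕ ((3 ⊗ 8) ⊕ (2 ⊗ 8))) = -5

Expand innermost to outermost. Recall ⊕ takes the minimum of its arguments and ⊗ takes their sum. Working out the expression (((-5 ⊕ 3) ⊕ (6 ⊕ 5)) ⊕ ((3 ⊗ 8) ⊕ (2 ⊗ 8))) gives -5.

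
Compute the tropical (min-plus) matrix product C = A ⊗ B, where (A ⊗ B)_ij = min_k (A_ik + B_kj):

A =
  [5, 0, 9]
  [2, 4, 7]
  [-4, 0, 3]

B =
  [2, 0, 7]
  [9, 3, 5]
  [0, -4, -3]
A ⊗ B =
  [7, 3, 5]
  [4, 2, 4]
  [-2, -4, 0]

Apply the min-plus product entry-by-entry:
  C[0][0] = min over k of (A[0][0] + B[0][0] = 5 + 2 = 7, A[0][1] + B[1][0] = 0 + 9 = 9, A[0][2] + B[2][0] = 9 + 0 = 9) = 7 (attained at k = 0)
  C[0][1] = min over k of (A[0][0] + B[0][1] = 5 + 0 = 5, A[0][1] + B[1][1] = 0 + 3 = 3, A[0][2] + B[2][1] = 9 + -4 = 5) = 3 (attained at k = 1)
  C[0][2] = min over k of (A[0][0] + B[0][2] = 5 + 7 = 12, A[0][1] + B[1][2] = 0 + 5 = 5, A[0][2] + B[2][2] = 9 + -3 = 6) = 5 (attained at k = 1)
  C[1][0] = min over k of (A[1][0] + B[0][0] = 2 + 2 = 4, A[1][1] + B[1][0] = 4 + 9 = 13, A[1][2] + B[2][0] = 7 + 0 = 7) = 4 (attained at k = 0)
  C[1][1] = min over k of (A[1][0] + B[0][1] = 2 + 0 = 2, A[1][1] + B[1][1] = 4 + 3 = 7, A[1][2] + B[2][1] = 7 + -4 = 3) = 2 (attained at k = 0)
  C[1][2] = min over k of (A[1][0] + B[0][2] = 2 + 7 = 9, A[1][1] + B[1][2] = 4 + 5 = 9, A[1][2] + B[2][2] = 7 + -3 = 4) = 4 (attained at k = 2)
  C[2][0] = min over k of (A[2][0] + B[0][0] = -4 + 2 = -2, A[2][1] + B[1][0] = 0 + 9 = 9, A[2][2] + B[2][0] = 3 + 0 = 3) = -2 (attained at k = 0)
  C[2][1] = min over k of (A[2][0] + B[0][1] = -4 + 0 = -4, A[2][1] + B[1][1] = 0 + 3 = 3, A[2][2] + B[2][1] = 3 + -4 = -1) = -4 (attained at k = 0)
  C[2][2] = min over k of (A[2][0] + B[0][2] = -4 + 7 = 3, A[2][1] + B[1][2] = 0 + 5 = 5, A[2][2] + B[2][2] = 3 + -3 = 0) = 0 (attained at k = 2)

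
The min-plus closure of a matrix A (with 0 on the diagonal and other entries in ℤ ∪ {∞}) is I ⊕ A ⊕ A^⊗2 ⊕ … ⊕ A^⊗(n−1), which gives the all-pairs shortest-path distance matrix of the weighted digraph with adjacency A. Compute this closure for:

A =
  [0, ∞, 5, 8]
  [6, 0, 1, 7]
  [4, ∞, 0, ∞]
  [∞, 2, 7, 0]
Closure =
  [0, 10, 5, 8]
  [5, 0, 1, 7]
  [4, 14, 0, 12]
  [7, 2, 3, 0]

This is the Floyd-Warshall all-pairs shortest-path computation. For each intermediate vertex k = 0, 1, …, 3, update dist[i][j] ← min(dist[i][j], dist[i][k] + dist[k][j]). The final matrix gives, for each (i, j), the minimum total weight of any directed path from i to j (possibly empty when i = j).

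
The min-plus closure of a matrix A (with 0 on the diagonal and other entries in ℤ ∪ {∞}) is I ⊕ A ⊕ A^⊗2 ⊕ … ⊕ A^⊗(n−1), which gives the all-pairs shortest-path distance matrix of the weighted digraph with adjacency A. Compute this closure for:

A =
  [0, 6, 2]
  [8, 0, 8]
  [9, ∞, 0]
Closure =
  [0, 6, 2]
  [8, 0, 8]
  [9, 15, 0]

This is the Floyd-Warshall all-pairs shortest-path computation. For each intermediate vertex k = 0, 1, …, 2, update dist[i][j] ← min(dist[i][j], dist[i][k] + dist[k][j]). The final matrix gives, for each (i, j), the minimum total weight of any directed path from i to j (possibly empty when i = j).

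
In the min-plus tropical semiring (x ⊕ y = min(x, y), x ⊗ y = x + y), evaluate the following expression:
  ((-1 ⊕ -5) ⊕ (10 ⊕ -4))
((-1 ⊕ -5) ⊕ (10 ⊕ -4)) = -5

Expand innermost to outermost. Recall ⊕ takes the minimum of its arguments and ⊗ takes their sum. Working out the expression ((-1 ⊕ -5) ⊕ (10 ⊕ -4)) gives -5.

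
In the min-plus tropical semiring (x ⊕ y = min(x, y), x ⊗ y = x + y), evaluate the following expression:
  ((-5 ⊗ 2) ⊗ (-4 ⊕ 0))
((-5 ⊗ 2) ⊗ (-4 ⊕ 0)) = -7

Expand innermost to outermost. Recall ⊕ takes the minimum of its arguments and ⊗ takes their sum. Working out the expression ((-5 ⊗ 2) ⊗ (-4 ⊕ 0)) gives -7.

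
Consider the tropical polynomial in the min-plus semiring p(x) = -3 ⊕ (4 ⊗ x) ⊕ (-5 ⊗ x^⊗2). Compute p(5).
p(5) = -3

A tropical monomial a ⊗ x^⊗i evaluates to a + i · x. Evaluating each term at x = 5:
  Term 0 contributes -3 + 0 · 5 = -3
  Term 1 contributes 4 + 1 · 5 = 9
  Term 2 contributes -5 + 2 · 5 = 5
p(5) = ⊕ of these = min[-3, 9, 5] = -3.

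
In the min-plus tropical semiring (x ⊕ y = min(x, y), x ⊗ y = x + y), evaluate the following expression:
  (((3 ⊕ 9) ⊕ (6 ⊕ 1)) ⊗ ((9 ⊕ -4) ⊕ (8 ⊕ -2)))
(((3 ⊕ 9) ⊕ (6 ⊕ 1)) ⊗ ((9 ⊕ -4) ⊕ (8 ⊕ -2))) = -3

Expand innermost to outermost. Recall ⊕ takes the minimum of its arguments and ⊗ takes their sum. Working out the expression (((3 ⊕ 9) ⊕ (6 ⊕ 1)) ⊗ ((9 ⊕ -4) ⊕ (8 ⊕ -2))) gives -3.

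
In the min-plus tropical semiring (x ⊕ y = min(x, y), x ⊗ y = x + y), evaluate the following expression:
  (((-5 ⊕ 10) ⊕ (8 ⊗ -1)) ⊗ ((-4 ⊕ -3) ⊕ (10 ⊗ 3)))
(((-5 ⊕ 10) ⊕ (8 ⊗ -1)) ⊗ ((-4 ⊕ -3) ⊕ (10 ⊗ 3))) = -9

Expand innermost to outermost. Recall ⊕ takes the minimum of its arguments and ⊗ takes their sum. Working out the expression (((-5 ⊕ 10) ⊕ (8 ⊗ -1)) ⊗ ((-4 ⊕ -3) ⊕ (10 ⊗ 3))) gives -9.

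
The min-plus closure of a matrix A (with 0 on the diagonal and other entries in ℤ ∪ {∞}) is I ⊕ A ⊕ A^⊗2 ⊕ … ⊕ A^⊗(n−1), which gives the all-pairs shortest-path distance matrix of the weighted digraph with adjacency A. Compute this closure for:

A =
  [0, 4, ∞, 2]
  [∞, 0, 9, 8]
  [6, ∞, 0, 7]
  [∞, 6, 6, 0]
Closure =
  [0, 4, 8, 2]
  [15, 0, 9, 8]
  [6, 10, 0, 7]
  [12, 6, 6, 0]

This is the Floyd-Warshall all-pairs shortest-path computation. For each intermediate vertex k = 0, 1, …, 3, update dist[i][j] ← min(dist[i][j], dist[i][k] + dist[k][j]). The final matrix gives, for each (i, j), the minimum total weight of any directed path from i to j (possibly empty when i = j).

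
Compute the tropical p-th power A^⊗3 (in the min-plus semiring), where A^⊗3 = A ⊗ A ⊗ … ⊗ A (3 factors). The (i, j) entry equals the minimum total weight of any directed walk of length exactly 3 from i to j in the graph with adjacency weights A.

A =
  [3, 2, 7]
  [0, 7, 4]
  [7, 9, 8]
A^⊗3 =
  [5, 4, 9]
  [2, 5, 6]
  [9, 11, 13]

Each entry (A^⊗3)_ij equals the minimum over all length-3 walks i = v_0 → v_1 → … → v_3 = j of Σ_t A[v_t][v_{t+1}]. For example, for (i, j) = (0, 2) we minimise over 9 possible intermediate vertex sequences; the minimum is 9, attained along the walk 0 → 0 → 1 → 2.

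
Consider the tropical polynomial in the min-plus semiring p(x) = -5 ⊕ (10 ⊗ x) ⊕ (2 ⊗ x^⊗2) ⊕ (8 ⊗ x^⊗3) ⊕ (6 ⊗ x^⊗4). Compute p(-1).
p(-1) = -5

A tropical monomial a ⊗ x^⊗i evaluates to a + i · x. Evaluating each term at x = -1:
  Term 0 contributes -5 + 0 · -1 = -5
  Term 1 contributes 10 + 1 · -1 = 9
  Term 2 contributes 2 + 2 · -1 = 0
  Term 3 contributes 8 + 3 · -1 = 5
  Term 4 contributes 6 + 4 · -1 = 2
p(-1) = ⊕ of these = min[-5, 9, 0, 5, 2] = -5.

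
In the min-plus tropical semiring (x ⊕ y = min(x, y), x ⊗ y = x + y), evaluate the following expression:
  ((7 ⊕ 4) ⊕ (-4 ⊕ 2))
((7 ⊕ 4) ⊕ (-4 ⊕ 2)) = -4

Expand innermost to outermost. Recall ⊕ takes the minimum of its arguments and ⊗ takes their sum. Working out the expression ((7 ⊕ 4) ⊕ (-4 ⊕ 2)) gives -4.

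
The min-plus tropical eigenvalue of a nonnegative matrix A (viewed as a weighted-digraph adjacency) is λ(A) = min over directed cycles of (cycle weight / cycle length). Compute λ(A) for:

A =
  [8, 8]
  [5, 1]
λ(A) = 1

Enumerate directed cycles and compute their means (weight / length). Sample:
  cycle 0 → 0: weight = 8, length = 1, mean = 8/1 ≈ 8.000
  cycle 1 → 1: weight = 1, length = 1, mean = 1/1 ≈ 1.000
  cycle 0 → 1 → 0: weight = 13, length = 2, mean = 13/2 ≈ 6.500
  cycle 1 → 0 → 1: weight = 13, length = 2, mean = 13/2 ≈ 6.500
Minimum mean = 1.000, attained e.g. along the cycle 1 → 1 with weight 1 and length 1. So λ(A) = 1/1 = 1.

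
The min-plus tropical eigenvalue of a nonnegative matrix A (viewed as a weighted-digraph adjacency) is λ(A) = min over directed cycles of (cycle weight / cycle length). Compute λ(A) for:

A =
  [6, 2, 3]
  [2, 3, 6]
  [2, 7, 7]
λ(A) = 2

Enumerate directed cycles and compute their means (weight / length). Sample:
  cycle 0 → 0: weight = 6, length = 1, mean = 6/1 ≈ 6.000
  cycle 1 → 1: weight = 3, length = 1, mean = 3/1 ≈ 3.000
  cycle 2 → 2: weight = 7, length = 1, mean = 7/1 ≈ 7.000
  cycle 0 → 1 → 0: weight = 4, length = 2, mean = 4/2 ≈ 2.000
  cycle 0 → 2 → 0: weight = 5, length = 2, mean = 5/2 ≈ 2.500
  cycle 1 → 0 → 1: weight = 4, length = 2, mean = 4/2 ≈ 2.000
Minimum mean = 2.000, attained e.g. along the cycle 0 → 1 → 0 with weight 4 and length 2. So λ(A) = 4/2 = 2.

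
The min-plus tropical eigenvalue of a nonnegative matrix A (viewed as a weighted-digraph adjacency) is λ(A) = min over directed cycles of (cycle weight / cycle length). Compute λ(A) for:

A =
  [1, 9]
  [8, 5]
λ(A) = 1

Enumerate directed cycles and compute their means (weight / length). Sample:
  cycle 0 → 0: weight = 1, length = 1, mean = 1/1 ≈ 1.000
  cycle 1 → 1: weight = 5, length = 1, mean = 5/1 ≈ 5.000
  cycle 0 → 1 → 0: weight = 17, length = 2, mean = 17/2 ≈ 8.500
  cycle 1 → 0 → 1: weight = 17, length = 2, mean = 17/2 ≈ 8.500
Minimum mean = 1.000, attained e.g. along the cycle 0 → 0 with weight 1 and length 1. So λ(A) = 1/1 = 1.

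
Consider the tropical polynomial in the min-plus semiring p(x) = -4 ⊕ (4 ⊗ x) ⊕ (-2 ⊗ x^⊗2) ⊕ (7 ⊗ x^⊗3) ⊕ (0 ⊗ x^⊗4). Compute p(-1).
p(-1) = -4

A tropical monomial a ⊗ x^⊗i evaluates to a + i · x. Evaluating each term at x = -1:
  Term 0 contributes -4 + 0 · -1 = -4
  Term 1 contributes 4 + 1 · -1 = 3
  Term 2 contributes -2 + 2 · -1 = -4
  Term 3 contributes 7 + 3 · -1 = 4
  Term 4 contributes 0 + 4 · -1 = -4
p(-1) = ⊕ of these = min[-4, 3, -4, 4, -4] = -4.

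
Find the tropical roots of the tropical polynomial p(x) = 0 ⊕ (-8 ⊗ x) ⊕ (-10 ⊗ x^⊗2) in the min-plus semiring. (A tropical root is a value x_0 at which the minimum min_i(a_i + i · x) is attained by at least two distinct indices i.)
Roots: {2, 8}

Each tropical root is a break point of the lower envelope of the lines y = a_i + i · x (there are 3 lines, with slopes 0, 1, ..., 2). Only the lines that attain the minimum somewhere contribute to roots; other lines are dominated. Here the surviving (envelope) indices are i = 2, i = 1, i = 0.
Intersections between consecutive envelope lines give the roots: for adjacent envelope indices i < j the intersection is x = (a_i − a_j) / (j − i). Reading off the sorted break points: {2, 8}.
Verification: at each break x_0, at least two indices attain the minimum of min_i(a_i + i · x_0).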